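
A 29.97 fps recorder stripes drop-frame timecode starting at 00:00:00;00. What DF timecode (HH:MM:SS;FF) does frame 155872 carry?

Ten DF minutes hold 17982 frames, so frame 155872 lies in block 8 (frames 143856–161837) with 12016 frames into that block.
The block's first minute is 1800 frames and the rest 1798 each; 12016 frames reaches minute 6, so 8 × 18 + 6 × 2 = 156 labels have been skipped so far.
Adding those back, label number 155872 + 156 = 156028 at 30 labels/s is 5200 s + 28 f = 1 h 26 min 40 s frame 28, i.e. 01:26:40;28.

01:26:40;28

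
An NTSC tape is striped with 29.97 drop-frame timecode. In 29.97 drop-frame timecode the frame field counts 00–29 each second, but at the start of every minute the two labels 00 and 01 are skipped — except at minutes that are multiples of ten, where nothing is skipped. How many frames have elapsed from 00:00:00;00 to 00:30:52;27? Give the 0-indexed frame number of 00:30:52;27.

55533

Complete 10-minute blocks: 3, each 17982 frames → 53946.
Remaining 0 whole minutes in the current block: 0 frames.
Within the current minute: 52 × 30 + 27 = 1587. Total = 53946 + 0 + 1587 = 55533.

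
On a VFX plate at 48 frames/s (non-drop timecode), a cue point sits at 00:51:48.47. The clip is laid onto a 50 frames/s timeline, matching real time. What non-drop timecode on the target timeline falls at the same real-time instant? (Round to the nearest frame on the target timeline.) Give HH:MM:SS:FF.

Source frame index: (0×3600 + 51×60 + 48) × 48 + 47 = 149231.
Real time: 149231 / (48) = 149231/48 s.
Target frame: (149231/48) × (50) = 3730775/24 ≈ 155448.958 → 155449.
At 50 labels/s: frame 155449 → 00:51:48:49.

00:51:48:49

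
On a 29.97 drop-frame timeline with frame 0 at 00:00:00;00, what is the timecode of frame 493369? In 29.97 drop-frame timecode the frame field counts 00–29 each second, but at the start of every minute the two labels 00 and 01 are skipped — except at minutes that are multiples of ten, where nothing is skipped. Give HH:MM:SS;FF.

Ten DF minutes hold 17982 frames, so frame 493369 lies in block 27 (frames 485514–503495) with 7855 frames into that block.
The block's first minute is 1800 frames and the rest 1798 each; 7855 frames reaches minute 4, so 27 × 18 + 4 × 2 = 494 labels have been skipped so far.
Adding those back, label number 493369 + 494 = 493863 at 30 labels/s is 16462 s + 3 f = 4 h 34 min 22 s frame 3, i.e. 04:34:22;03.

04:34:22;03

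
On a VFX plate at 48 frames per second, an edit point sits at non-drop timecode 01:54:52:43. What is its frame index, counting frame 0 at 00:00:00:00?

frame 330859

Total seconds to the label: (1 × 3600 + 54 × 60 + 52) = 6892.
Frame index = 6892 × 48 + 43 = 330859.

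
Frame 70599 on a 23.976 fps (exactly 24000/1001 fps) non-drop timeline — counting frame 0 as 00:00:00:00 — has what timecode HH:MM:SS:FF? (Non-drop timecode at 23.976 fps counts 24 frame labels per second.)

70599 ÷ 24 = 2941 full seconds, remainder 15 frames.
2941 s = 0 h 49 min 1 s.
Timecode: 00:49:01:15.

00:49:01:15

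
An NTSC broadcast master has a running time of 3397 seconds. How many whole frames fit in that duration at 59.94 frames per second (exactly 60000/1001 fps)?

Frames = 3397 × 60000/1001 = 203820000/1001 ≈ 203616.3836.
Complete frames: 203616.

203616 frames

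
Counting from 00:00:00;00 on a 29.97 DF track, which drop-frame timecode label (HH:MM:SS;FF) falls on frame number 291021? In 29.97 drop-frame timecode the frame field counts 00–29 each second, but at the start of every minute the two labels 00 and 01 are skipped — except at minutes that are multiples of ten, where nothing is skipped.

Ten DF minutes hold 17982 frames, so frame 291021 lies in block 16 (frames 287712–305693) with 3309 frames into that block.
The block's first minute is 1800 frames and the rest 1798 each; 3309 frames reaches minute 1, so 16 × 18 + 1 × 2 = 290 labels have been skipped so far.
Adding those back, label number 291021 + 290 = 291311 at 30 labels/s is 9710 s + 11 f = 2 h 41 min 50 s frame 11, i.e. 02:41:50;11.

02:41:50;11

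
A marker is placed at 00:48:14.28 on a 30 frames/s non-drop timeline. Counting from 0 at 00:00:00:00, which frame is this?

frame 86848

Total seconds to the label: (0 × 3600 + 48 × 60 + 14) = 2894.
Frame index = 2894 × 30 + 28 = 86848.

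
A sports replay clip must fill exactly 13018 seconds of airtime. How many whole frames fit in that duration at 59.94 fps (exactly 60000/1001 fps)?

Frames = 13018 × 60000/1001 = 781080000/1001 ≈ 780299.7003.
Complete frames: 780299.

780299 frames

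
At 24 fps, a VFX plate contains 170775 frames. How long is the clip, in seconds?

Running time = 170775 / (24) = 7115.625 s.

7115.625 seconds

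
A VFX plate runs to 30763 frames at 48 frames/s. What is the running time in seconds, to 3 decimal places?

640.896 seconds

Running time = 30763 × 1/48 = 30763/48 s ≈ 640.896 s.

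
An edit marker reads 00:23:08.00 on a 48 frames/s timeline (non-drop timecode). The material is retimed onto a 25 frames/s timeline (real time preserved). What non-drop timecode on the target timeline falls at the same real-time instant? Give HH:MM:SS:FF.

Source frame index: (0×3600 + 23×60 + 8) × 48 + 0 = 66624.
Real time: 66624 / (48) = 1388 s.
Target frame: (1388) × (25) = 34700.
At 25 labels/s: frame 34700 → 00:23:08:00.

00:23:08:00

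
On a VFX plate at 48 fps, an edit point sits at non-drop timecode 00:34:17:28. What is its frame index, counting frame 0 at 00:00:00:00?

98764

Total seconds to the label: (0 × 3600 + 34 × 60 + 17) = 2057.
Frame index = 2057 × 48 + 28 = 98764.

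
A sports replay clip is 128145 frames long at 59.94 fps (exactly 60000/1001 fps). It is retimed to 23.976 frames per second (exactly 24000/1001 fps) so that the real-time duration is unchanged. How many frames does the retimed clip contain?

Target frames = source frames × (target rate / source rate) = 128145 × (24000/1001)/(60000/1001) = 128145 × 2/5 = 51258.

51258 frames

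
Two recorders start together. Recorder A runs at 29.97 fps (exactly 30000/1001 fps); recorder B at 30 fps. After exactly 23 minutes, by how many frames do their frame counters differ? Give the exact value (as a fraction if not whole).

41400/1001 frames

23 min = 1380 s.
A emits 30000/1001 × 1380 = 41400000/1001 frames; B emits 30 × 1380 = 41400.
Difference = 41400/1001 frames (≈ 41.3586); B is ahead of A.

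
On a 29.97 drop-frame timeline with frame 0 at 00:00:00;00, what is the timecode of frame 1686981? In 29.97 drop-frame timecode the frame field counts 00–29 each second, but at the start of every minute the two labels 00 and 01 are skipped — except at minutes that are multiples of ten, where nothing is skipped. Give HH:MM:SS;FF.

Each 10-minute DF block holds 10 × 60 × 30 − 9 × 2 = 17982 frames. 1686981 ÷ 17982 → 93 full blocks, remainder 14655.
Within the partial block the first minute is 1800 frames and each further minute 1798, so 8 further minute boundaries passed. Total skipped labels = 18 × 93 + 2 × 8 = 1690.
Non-drop label index = 1686981 + 1690 = 1688671; at 30 labels/s that is 15:38:09:01, i.e. DF 15:38:09;01.

15:38:09;01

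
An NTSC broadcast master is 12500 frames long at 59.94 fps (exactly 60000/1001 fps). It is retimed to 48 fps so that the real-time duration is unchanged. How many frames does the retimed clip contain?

10010 frames

Target frames = source frames × (target rate / source rate) = 12500 × (48)/(60000/1001) = 12500 × 1001/1250 = 10010.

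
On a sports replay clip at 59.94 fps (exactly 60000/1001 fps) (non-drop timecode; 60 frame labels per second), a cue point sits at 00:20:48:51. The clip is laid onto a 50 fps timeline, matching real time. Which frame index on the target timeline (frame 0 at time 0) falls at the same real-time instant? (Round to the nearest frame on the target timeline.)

frame 62505

Source frame index: (0×3600 + 20×60 + 48) × 60 + 51 = 74931.
Real time: 74931 / (60000/1001) = 25001977/20000 s.
Target frame: (25001977/20000) × (50) = 25001977/400 ≈ 62504.942 → 62505.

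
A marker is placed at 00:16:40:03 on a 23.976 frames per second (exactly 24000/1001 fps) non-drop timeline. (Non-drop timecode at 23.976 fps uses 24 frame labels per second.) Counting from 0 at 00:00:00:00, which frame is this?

24003

Total seconds to the label: (0 × 3600 + 16 × 60 + 40) = 1000.
Frame index = 1000 × 24 + 3 = 24003.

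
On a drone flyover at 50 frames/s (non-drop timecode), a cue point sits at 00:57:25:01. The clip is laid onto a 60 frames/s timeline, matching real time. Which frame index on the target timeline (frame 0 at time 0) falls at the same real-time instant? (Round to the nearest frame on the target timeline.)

frame 206701

Source frame index: (0×3600 + 57×60 + 25) × 50 + 1 = 172251.
Real time: 172251 / (50) = 172251/50 s.
Target frame: (172251/50) × (60) = 1033506/5 ≈ 206701.200 → 206701.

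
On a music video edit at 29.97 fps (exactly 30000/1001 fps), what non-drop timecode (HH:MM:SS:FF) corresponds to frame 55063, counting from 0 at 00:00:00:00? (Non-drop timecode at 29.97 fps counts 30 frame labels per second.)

00:30:35:13

55063 ÷ 30 = 1835 full seconds, remainder 13 frames.
1835 s = 0 h 30 min 35 s.
Timecode: 00:30:35:13.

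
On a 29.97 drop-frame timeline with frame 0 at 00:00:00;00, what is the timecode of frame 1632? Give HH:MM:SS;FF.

Ten DF minutes hold 17982 frames, so frame 1632 lies in block 0 (frames 0–17981) with 1632 frames into that block.
The block's first minute is 1800 frames and the rest 1798 each; 1632 frames reaches minute 0, so 0 × 18 + 0 × 2 = 0 labels have been skipped so far.
Adding those back, label number 1632 + 0 = 1632 at 30 labels/s is 54 s + 12 f = 0 h 0 min 54 s frame 12, i.e. 00:00:54;12.

00:00:54;12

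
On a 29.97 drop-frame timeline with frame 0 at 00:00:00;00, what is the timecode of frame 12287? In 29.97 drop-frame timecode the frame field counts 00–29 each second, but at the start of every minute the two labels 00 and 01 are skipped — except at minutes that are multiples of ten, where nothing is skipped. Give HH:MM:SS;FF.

Ten DF minutes hold 17982 frames, so frame 12287 lies in block 0 (frames 0–17981) with 12287 frames into that block.
The block's first minute is 1800 frames and the rest 1798 each; 12287 frames reaches minute 6, so 0 × 18 + 6 × 2 = 12 labels have been skipped so far.
Adding those back, label number 12287 + 12 = 12299 at 30 labels/s is 409 s + 29 f = 0 h 6 min 49 s frame 29, i.e. 00:06:49;29.

00:06:49;29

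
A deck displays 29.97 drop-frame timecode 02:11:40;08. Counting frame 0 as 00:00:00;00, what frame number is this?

Complete 10-minute blocks: 13, each 17982 frames → 233766.
Remaining 1 whole minute in the current block: 1800 + 0 × 1798 = 1800 frames.
Within the current minute: 40 × 30 + 8 − 2 = 1206 (labels ;00/;01 skipped at this minute). Total = 233766 + 1800 + 1206 = 236772.

236772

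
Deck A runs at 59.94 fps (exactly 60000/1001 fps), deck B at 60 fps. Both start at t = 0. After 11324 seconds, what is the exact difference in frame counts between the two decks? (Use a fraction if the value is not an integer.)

679440/1001 frames

A emits 60000/1001 × 11324 = 679440000/1001 frames; B emits 60 × 11324 = 679440.
Difference = 679440/1001 frames (≈ 678.7612); B is ahead of A.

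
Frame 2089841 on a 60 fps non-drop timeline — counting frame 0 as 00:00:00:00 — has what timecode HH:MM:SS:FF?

2089841 ÷ 60 = 34830 full seconds, remainder 41 frames.
34830 s = 9 h 40 min 30 s.
Timecode: 09:40:30:41.

09:40:30:41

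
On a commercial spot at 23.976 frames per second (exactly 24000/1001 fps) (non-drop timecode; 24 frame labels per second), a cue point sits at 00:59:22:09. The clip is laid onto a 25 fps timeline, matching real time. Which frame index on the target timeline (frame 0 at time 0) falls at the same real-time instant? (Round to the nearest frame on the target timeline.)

Source frame index: (0×3600 + 59×60 + 22) × 24 + 9 = 85497.
Real time: 85497 / (24000/1001) = 28527499/8000 s.
Target frame: (28527499/8000) × (25) = 28527499/320 ≈ 89148.434 → 89148.

frame 89148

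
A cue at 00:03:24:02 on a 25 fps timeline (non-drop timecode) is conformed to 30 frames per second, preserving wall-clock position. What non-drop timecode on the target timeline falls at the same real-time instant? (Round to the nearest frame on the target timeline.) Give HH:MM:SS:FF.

Source frame index: (0×3600 + 3×60 + 24) × 25 + 2 = 5102.
Real time: 5102 / (25) = 5102/25 s.
Target frame: (5102/25) × (30) = 30612/5 ≈ 6122.400 → 6122.
At 30 labels/s: frame 6122 → 00:03:24:02.

00:03:24:02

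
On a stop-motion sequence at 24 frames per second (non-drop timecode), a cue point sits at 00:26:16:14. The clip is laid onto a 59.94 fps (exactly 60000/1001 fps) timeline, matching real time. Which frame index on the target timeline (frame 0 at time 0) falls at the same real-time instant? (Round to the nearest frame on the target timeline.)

Source frame index: (0×3600 + 26×60 + 16) × 24 + 14 = 37838.
Real time: 37838 / (24) = 18919/12 s.
Target frame: (18919/12) × (60000/1001) = 94595000/1001 ≈ 94500.500 → 94500.

frame 94500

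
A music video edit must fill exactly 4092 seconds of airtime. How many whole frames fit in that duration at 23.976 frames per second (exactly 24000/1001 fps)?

Frames = 4092 × 24000/1001 = 8928000/91 ≈ 98109.8901.
Complete frames: 98109.

98109 frames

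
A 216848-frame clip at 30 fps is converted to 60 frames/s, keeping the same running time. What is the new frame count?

433696 frames

Frames at target rate = 216848 × (60) / (30) = 433696.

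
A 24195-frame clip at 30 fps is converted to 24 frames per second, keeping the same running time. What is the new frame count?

19356 frames

Target frames = source frames × (target rate / source rate) = 24195 × (24)/(30) = 24195 × 4/5 = 19356.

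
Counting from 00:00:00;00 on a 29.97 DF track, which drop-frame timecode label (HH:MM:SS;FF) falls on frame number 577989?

Ten DF minutes hold 17982 frames, so frame 577989 lies in block 32 (frames 575424–593405) with 2565 frames into that block.
The block's first minute is 1800 frames and the rest 1798 each; 2565 frames reaches minute 1, so 32 × 18 + 1 × 2 = 578 labels have been skipped so far.
Adding those back, label number 577989 + 578 = 578567 at 30 labels/s is 19285 s + 17 f = 5 h 21 min 25 s frame 17, i.e. 05:21:25;17.

05:21:25;17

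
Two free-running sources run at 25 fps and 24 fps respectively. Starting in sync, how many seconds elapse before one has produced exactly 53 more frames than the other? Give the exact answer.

53 seconds

The gap grows by |24 − 25| = 1 frame per second.
Time for a 53-frame gap: 53 ÷ (1) = 53 s.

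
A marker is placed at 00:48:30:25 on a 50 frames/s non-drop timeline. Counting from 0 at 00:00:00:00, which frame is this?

Total seconds to the label: (0 × 3600 + 48 × 60 + 30) = 2910.
Frame index = 2910 × 50 + 25 = 145525.

frame 145525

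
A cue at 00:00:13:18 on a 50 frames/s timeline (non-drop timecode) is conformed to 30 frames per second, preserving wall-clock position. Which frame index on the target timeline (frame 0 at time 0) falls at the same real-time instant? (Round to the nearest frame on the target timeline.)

frame 401

Source frame index: (0×3600 + 0×60 + 13) × 50 + 18 = 668.
Real time: 668 / (50) = 334/25 s.
Target frame: (334/25) × (30) = 2004/5 ≈ 400.800 → 401.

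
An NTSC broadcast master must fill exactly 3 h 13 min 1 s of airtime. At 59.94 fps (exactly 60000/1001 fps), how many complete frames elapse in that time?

694165 frames

3 h 13 min 1 s = 11581 s.
Frames = 11581 × 60000/1001 = 694860000/1001 ≈ 694165.8342.
Complete frames: 694165.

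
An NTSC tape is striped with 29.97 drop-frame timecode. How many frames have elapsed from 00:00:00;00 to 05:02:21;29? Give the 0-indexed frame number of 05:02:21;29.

543715

As if non-drop at 30 labels/s: (5 × 3600 + 2 × 60 + 21) × 30 + 29 = 544259.
Minute boundaries passed: 302; those not divisible by 10: 302 − 30 = 272; dropped labels = 2 × 272 = 544.
Actual frame index = 544259 − 544 = 543715.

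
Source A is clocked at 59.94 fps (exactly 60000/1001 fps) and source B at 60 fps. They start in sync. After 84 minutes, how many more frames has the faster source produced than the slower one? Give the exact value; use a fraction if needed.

43200/143 frames

84 min = 5040 s.
A emits 60000/1001 × 5040 = 43200000/143 frames; B emits 60 × 5040 = 302400.
Difference = 43200/143 frames (≈ 302.0979); B is ahead of A.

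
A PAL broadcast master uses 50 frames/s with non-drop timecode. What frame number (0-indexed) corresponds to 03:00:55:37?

frame 542787

Total seconds to the label: (3 × 3600 + 0 × 60 + 55) = 10855.
Frame index = 10855 × 50 + 37 = 542787.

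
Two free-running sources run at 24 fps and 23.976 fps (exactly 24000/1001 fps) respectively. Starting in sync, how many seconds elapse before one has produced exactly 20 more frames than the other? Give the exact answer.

5005/6 seconds

The gap grows by |24000/1001 − 24| = 24/1001 frames per second.
Time for a 20-frame gap: 20 ÷ (24/1001) = 5005/6 s.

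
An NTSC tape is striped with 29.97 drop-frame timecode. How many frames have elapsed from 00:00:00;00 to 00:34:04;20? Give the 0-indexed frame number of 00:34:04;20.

As if non-drop at 30 labels/s: (0 × 3600 + 34 × 60 + 4) × 30 + 20 = 61340.
Minute boundaries passed: 34; those not divisible by 10: 34 − 3 = 31; dropped labels = 2 × 31 = 62.
Actual frame index = 61340 − 62 = 61278.

61278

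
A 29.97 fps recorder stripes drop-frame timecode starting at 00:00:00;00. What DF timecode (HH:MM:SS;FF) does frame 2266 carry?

Each 10-minute DF block holds 10 × 60 × 30 − 9 × 2 = 17982 frames. 2266 ÷ 17982 → 0 full blocks, remainder 2266.
Within the partial block the first minute is 1800 frames and each further minute 1798, so 1 further minute boundary passed. Total skipped labels = 18 × 0 + 2 × 1 = 2.
Non-drop label index = 2266 + 2 = 2268; at 30 labels/s that is 00:01:15:18, i.e. DF 00:01:15;18.

00:01:15;18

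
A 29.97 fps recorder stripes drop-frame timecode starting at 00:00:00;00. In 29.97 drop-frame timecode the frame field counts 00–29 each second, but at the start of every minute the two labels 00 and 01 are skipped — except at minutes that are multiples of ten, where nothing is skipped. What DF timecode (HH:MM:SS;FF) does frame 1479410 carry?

13:42:43;00

Each 10-minute DF block holds 10 × 60 × 30 − 9 × 2 = 17982 frames. 1479410 ÷ 17982 → 82 full blocks, remainder 4886.
Within the partial block the first minute is 1800 frames and each further minute 1798, so 2 further minute boundaries passed. Total skipped labels = 18 × 82 + 2 × 2 = 1480.
Non-drop label index = 1479410 + 1480 = 1480890; at 30 labels/s that is 13:42:43:00, i.e. DF 13:42:43;00.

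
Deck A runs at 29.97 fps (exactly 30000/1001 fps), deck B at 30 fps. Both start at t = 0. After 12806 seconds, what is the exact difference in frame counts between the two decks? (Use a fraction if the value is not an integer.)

384180/1001 frames

A emits 30000/1001 × 12806 = 384180000/1001 frames; B emits 30 × 12806 = 384180.
Difference = 384180/1001 frames (≈ 383.7962); B is ahead of A.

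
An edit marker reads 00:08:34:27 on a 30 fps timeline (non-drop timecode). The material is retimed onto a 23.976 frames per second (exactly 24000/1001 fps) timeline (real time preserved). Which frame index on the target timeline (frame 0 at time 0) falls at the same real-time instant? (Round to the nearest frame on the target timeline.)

frame 12345

Source frame index: (0×3600 + 8×60 + 34) × 30 + 27 = 15447.
Real time: 15447 / (30) = 5149/10 s.
Target frame: (5149/10) × (24000/1001) = 12357600/1001 ≈ 12345.255 → 12345.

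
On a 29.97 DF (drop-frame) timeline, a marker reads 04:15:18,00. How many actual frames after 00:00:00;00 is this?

459080

Complete 10-minute blocks: 25, each 17982 frames → 449550.
Remaining 5 whole minutes in the current block: 1800 + 4 × 1798 = 8992 frames.
Within the current minute: 18 × 30 + 0 − 2 = 538 (labels ;00/;01 skipped at this minute). Total = 449550 + 8992 + 538 = 459080.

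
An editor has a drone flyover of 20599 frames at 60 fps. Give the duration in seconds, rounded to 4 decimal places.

343.3167 seconds

Running time = 20599 × 1/60 = 20599/60 s ≈ 343.3167 s.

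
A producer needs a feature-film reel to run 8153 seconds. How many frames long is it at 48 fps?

391344 frames

Frames = 8153 × 48 = 391344.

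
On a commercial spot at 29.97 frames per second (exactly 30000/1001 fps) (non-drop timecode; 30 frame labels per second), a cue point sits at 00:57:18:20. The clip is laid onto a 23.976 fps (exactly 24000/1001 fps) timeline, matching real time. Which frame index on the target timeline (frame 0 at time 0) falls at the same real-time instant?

frame 82528

Source frame index: (0×3600 + 57×60 + 18) × 30 + 20 = 103160.
Real time: 103160 / (30000/1001) = 2581579/750 s.
Target frame: (2581579/750) × (24000/1001) = 82528.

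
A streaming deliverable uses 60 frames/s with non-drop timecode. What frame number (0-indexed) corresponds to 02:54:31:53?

Total seconds to the label: (2 × 3600 + 54 × 60 + 31) = 10471.
Frame index = 10471 × 60 + 53 = 628313.

frame 628313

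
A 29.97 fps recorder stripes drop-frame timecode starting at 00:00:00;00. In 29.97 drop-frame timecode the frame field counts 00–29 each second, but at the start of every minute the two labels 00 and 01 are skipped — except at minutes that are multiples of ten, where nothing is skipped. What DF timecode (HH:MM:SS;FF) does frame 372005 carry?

03:26:52;17

Ten DF minutes hold 17982 frames, so frame 372005 lies in block 20 (frames 359640–377621) with 12365 frames into that block.
The block's first minute is 1800 frames and the rest 1798 each; 12365 frames reaches minute 6, so 20 × 18 + 6 × 2 = 372 labels have been skipped so far.
Adding those back, label number 372005 + 372 = 372377 at 30 labels/s is 12412 s + 17 f = 3 h 26 min 52 s frame 17, i.e. 03:26:52;17.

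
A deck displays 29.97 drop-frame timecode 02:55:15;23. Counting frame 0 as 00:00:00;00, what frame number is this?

As if non-drop at 30 labels/s: (2 × 3600 + 55 × 60 + 15) × 30 + 23 = 315473.
Minute boundaries passed: 175; those not divisible by 10: 175 − 17 = 158; dropped labels = 2 × 158 = 316.
Actual frame index = 315473 − 316 = 315157.

315157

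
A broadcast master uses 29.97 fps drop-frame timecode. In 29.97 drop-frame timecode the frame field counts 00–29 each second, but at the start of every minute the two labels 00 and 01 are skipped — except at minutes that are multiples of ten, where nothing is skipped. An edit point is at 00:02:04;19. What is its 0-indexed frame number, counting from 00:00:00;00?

Complete 10-minute blocks: 0, each 17982 frames → 0.
Remaining 2 whole minutes in the current block: 1800 + 1 × 1798 = 3598 frames.
Within the current minute: 4 × 30 + 19 − 2 = 137 (labels ;00/;01 skipped at this minute). Total = 0 + 3598 + 137 = 3735.

3735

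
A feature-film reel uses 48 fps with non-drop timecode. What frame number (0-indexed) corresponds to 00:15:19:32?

Total seconds to the label: (0 × 3600 + 15 × 60 + 19) = 919.
Frame index = 919 × 48 + 32 = 44144.

44144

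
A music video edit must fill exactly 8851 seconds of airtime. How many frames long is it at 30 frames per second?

Frames = 8851 × 30 = 265530.

265530 frames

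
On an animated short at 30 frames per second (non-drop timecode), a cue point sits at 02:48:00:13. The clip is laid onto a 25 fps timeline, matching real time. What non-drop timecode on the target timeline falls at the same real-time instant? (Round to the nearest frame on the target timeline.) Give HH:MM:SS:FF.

Source frame index: (2×3600 + 48×60 + 0) × 30 + 13 = 302413.
Real time: 302413 / (30) = 302413/30 s.
Target frame: (302413/30) × (25) = 1512065/6 ≈ 252010.833 → 252011.
At 25 labels/s: frame 252011 → 02:48:00:11.

02:48:00:11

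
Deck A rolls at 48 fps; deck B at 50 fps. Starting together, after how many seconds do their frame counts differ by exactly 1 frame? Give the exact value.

The gap grows by |50 − 48| = 2 frames per second.
Time for a 1-frame gap: 1 ÷ (2) = 0.5 s.

0.5 seconds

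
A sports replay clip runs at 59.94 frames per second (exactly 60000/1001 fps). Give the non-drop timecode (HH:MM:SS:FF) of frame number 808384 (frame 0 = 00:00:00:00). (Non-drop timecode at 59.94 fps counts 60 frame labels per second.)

808384 ÷ 60 = 13473 full seconds, remainder 4 frames.
13473 s = 3 h 44 min 33 s.
Timecode: 03:44:33:04.

03:44:33:04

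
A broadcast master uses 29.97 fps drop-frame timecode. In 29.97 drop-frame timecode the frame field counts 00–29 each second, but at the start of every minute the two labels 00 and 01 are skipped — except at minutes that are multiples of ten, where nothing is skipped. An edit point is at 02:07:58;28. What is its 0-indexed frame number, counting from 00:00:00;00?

As if non-drop at 30 labels/s: (2 × 3600 + 7 × 60 + 58) × 30 + 28 = 230368.
Minute boundaries passed: 127; those not divisible by 10: 127 − 12 = 115; dropped labels = 2 × 115 = 230.
Actual frame index = 230368 − 230 = 230138.

230138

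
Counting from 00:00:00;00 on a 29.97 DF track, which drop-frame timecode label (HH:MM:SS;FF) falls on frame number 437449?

04:03:16;07

Ten DF minutes hold 17982 frames, so frame 437449 lies in block 24 (frames 431568–449549) with 5881 frames into that block.
The block's first minute is 1800 frames and the rest 1798 each; 5881 frames reaches minute 3, so 24 × 18 + 3 × 2 = 438 labels have been skipped so far.
Adding those back, label number 437449 + 438 = 437887 at 30 labels/s is 14596 s + 7 f = 4 h 3 min 16 s frame 7, i.e. 04:03:16;07.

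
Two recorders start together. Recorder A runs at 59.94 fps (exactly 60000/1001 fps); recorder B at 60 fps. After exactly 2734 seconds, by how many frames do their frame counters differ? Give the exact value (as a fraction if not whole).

164040/1001 frames

A emits 60000/1001 × 2734 = 164040000/1001 frames; B emits 60 × 2734 = 164040.
Difference = 164040/1001 frames (≈ 163.8761); B is ahead of A.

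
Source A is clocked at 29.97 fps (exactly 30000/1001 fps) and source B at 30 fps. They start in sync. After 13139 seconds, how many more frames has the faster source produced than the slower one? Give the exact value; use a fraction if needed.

56310/143 frames

A emits 30000/1001 × 13139 = 56310000/143 frames; B emits 30 × 13139 = 394170.
Difference = 56310/143 frames (≈ 393.7762); B is ahead of A.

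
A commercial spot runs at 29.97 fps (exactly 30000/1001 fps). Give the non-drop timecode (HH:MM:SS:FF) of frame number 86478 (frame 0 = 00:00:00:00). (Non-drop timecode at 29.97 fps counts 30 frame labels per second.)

86478 ÷ 30 = 2882 full seconds, remainder 18 frames.
2882 s = 0 h 48 min 2 s.
Timecode: 00:48:02:18.

00:48:02:18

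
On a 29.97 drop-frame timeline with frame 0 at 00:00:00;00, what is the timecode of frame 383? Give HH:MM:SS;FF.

00:00:12;23

Ten DF minutes hold 17982 frames, so frame 383 lies in block 0 (frames 0–17981) with 383 frames into that block.
The block's first minute is 1800 frames and the rest 1798 each; 383 frames reaches minute 0, so 0 × 18 + 0 × 2 = 0 labels have been skipped so far.
Adding those back, label number 383 + 0 = 383 at 30 labels/s is 12 s + 23 f = 0 h 0 min 12 s frame 23, i.e. 00:00:12;23.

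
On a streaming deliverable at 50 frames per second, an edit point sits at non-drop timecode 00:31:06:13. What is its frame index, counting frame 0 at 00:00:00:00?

Total seconds to the label: (0 × 3600 + 31 × 60 + 6) = 1866.
Frame index = 1866 × 50 + 13 = 93313.

93313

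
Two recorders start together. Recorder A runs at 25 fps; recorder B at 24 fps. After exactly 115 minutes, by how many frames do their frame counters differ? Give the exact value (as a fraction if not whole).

6900 frames

115 min = 6900 s.
A emits 25 × 6900 = 172500 frames; B emits 24 × 6900 = 165600.
Difference = 6900 frames; B is behind A.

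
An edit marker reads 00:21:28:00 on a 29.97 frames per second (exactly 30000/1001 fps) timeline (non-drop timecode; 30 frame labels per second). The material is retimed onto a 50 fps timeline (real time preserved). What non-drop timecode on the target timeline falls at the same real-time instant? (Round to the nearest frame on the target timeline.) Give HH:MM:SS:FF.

Source frame index: (0×3600 + 21×60 + 28) × 30 + 0 = 38640.
Real time: 38640 / (30000/1001) = 161161/125 s.
Target frame: (161161/125) × (50) = 322322/5 ≈ 64464.400 → 64464.
At 50 labels/s: frame 64464 → 00:21:29:14.

00:21:29:14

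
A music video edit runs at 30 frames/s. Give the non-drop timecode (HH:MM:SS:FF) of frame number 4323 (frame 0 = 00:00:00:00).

00:02:24:03

4323 ÷ 30 = 144 full seconds, remainder 3 frames.
144 s = 0 h 2 min 24 s.
Timecode: 00:02:24:03.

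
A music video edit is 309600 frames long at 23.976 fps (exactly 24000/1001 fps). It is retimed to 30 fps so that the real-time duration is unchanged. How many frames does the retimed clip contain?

387387 frames

Target frames = source frames × (target rate / source rate) = 309600 × (30)/(24000/1001) = 309600 × 1001/800 = 387387.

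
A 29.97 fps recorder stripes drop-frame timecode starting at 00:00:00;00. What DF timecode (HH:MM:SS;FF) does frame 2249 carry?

00:01:15;01

Each 10-minute DF block holds 10 × 60 × 30 − 9 × 2 = 17982 frames. 2249 ÷ 17982 → 0 full blocks, remainder 2249.
Within the partial block the first minute is 1800 frames and each further minute 1798, so 1 further minute boundary passed. Total skipped labels = 18 × 0 + 2 × 1 = 2.
Non-drop label index = 2249 + 2 = 2251; at 30 labels/s that is 00:01:15:01, i.e. DF 00:01:15;01.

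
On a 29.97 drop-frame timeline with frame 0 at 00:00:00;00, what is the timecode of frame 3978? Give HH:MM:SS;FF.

00:02:12;22

Each 10-minute DF block holds 10 × 60 × 30 − 9 × 2 = 17982 frames. 3978 ÷ 17982 → 0 full blocks, remainder 3978.
Within the partial block the first minute is 1800 frames and each further minute 1798, so 2 further minute boundaries passed. Total skipped labels = 18 × 0 + 2 × 2 = 4.
Non-drop label index = 3978 + 4 = 3982; at 30 labels/s that is 00:02:12:22, i.e. DF 00:02:12;22.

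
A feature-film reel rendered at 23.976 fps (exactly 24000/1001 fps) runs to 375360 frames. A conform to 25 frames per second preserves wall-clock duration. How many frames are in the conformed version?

391391 frames

Target frames = source frames × (target rate / source rate) = 375360 × (25)/(24000/1001) = 375360 × 1001/960 = 391391.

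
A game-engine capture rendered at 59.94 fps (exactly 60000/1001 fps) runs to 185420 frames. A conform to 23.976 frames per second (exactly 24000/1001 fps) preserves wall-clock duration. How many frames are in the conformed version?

Target frames = source frames × (target rate / source rate) = 185420 × (24000/1001)/(60000/1001) = 185420 × 2/5 = 74168.

74168 frames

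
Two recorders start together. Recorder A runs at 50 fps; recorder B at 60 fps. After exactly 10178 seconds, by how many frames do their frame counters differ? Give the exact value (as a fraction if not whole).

101780 frames

A emits 50 × 10178 = 508900 frames; B emits 60 × 10178 = 610680.
Difference = 101780 frames; B is ahead of A.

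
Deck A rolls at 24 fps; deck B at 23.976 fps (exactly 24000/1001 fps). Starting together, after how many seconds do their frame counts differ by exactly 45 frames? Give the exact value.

1876.875 seconds

The gap grows by |24000/1001 − 24| = 24/1001 frames per second.
Time for a 45-frame gap: 45 ÷ (24/1001) = 1876.875 s.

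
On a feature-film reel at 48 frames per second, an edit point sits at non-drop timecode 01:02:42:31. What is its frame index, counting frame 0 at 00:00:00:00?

Total seconds to the label: (1 × 3600 + 2 × 60 + 42) = 3762.
Frame index = 3762 × 48 + 31 = 180607.

180607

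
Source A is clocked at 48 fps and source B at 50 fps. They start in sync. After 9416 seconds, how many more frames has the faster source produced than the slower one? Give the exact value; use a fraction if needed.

18832 frames

A emits 48 × 9416 = 451968 frames; B emits 50 × 9416 = 470800.
Difference = 18832 frames; B is ahead of A.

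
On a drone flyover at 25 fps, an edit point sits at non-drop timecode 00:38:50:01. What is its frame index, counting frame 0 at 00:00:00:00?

Total seconds to the label: (0 × 3600 + 38 × 60 + 50) = 2330.
Frame index = 2330 × 25 + 1 = 58251.

frame 58251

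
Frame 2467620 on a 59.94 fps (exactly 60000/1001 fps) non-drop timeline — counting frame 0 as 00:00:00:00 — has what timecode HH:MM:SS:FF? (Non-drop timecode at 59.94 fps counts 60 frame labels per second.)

11:25:27:00

2467620 ÷ 60 = 41127 full seconds, remainder 0 frames.
41127 s = 11 h 25 min 27 s.
Timecode: 11:25:27:00.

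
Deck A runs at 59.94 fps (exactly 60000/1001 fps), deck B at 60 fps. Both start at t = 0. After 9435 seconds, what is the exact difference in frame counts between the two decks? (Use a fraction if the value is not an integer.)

566100/1001 frames

A emits 60000/1001 × 9435 = 566100000/1001 frames; B emits 60 × 9435 = 566100.
Difference = 566100/1001 frames (≈ 565.5345); B is ahead of A.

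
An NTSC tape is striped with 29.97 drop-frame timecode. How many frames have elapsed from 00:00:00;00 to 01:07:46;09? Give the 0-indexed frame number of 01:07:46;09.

121867

As if non-drop at 30 labels/s: (1 × 3600 + 7 × 60 + 46) × 30 + 9 = 121989.
Minute boundaries passed: 67; those not divisible by 10: 67 − 6 = 61; dropped labels = 2 × 61 = 122.
Actual frame index = 121989 − 122 = 121867.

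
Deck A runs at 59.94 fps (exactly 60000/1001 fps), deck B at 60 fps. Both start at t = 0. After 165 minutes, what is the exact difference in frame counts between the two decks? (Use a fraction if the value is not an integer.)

54000/91 frames

165 min = 9900 s.
A emits 60000/1001 × 9900 = 54000000/91 frames; B emits 60 × 9900 = 594000.
Difference = 54000/91 frames (≈ 593.4066); B is ahead of A.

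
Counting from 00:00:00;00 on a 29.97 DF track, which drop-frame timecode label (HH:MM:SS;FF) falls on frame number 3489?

Each 10-minute DF block holds 10 × 60 × 30 − 9 × 2 = 17982 frames. 3489 ÷ 17982 → 0 full blocks, remainder 3489.
Within the partial block the first minute is 1800 frames and each further minute 1798, so 1 further minute boundary passed. Total skipped labels = 18 × 0 + 2 × 1 = 2.
Non-drop label index = 3489 + 2 = 3491; at 30 labels/s that is 00:01:56:11, i.e. DF 00:01:56;11.

00:01:56;11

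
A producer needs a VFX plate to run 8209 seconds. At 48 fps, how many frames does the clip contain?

394032 frames

Frames = 8209 × 48 = 394032.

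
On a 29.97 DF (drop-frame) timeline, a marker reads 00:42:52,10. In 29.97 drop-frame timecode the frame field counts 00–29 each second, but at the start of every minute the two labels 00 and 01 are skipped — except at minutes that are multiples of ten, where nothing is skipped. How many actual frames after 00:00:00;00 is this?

77094

As if non-drop at 30 labels/s: (0 × 3600 + 42 × 60 + 52) × 30 + 10 = 77170.
Minute boundaries passed: 42; those not divisible by 10: 42 − 4 = 38; dropped labels = 2 × 38 = 76.
Actual frame index = 77170 − 76 = 77094.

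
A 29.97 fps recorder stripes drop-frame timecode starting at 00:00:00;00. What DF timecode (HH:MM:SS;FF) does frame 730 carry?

Ten DF minutes hold 17982 frames, so frame 730 lies in block 0 (frames 0–17981) with 730 frames into that block.
The block's first minute is 1800 frames and the rest 1798 each; 730 frames reaches minute 0, so 0 × 18 + 0 × 2 = 0 labels have been skipped so far.
Adding those back, label number 730 + 0 = 730 at 30 labels/s is 24 s + 10 f = 0 h 0 min 24 s frame 10, i.e. 00:00:24;10.

00:00:24;10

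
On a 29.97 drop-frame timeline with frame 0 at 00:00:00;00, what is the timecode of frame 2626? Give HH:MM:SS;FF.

Each 10-minute DF block holds 10 × 60 × 30 − 9 × 2 = 17982 frames. 2626 ÷ 17982 → 0 full blocks, remainder 2626.
Within the partial block the first minute is 1800 frames and each further minute 1798, so 1 further minute boundary passed. Total skipped labels = 18 × 0 + 2 × 1 = 2.
Non-drop label index = 2626 + 2 = 2628; at 30 labels/s that is 00:01:27:18, i.e. DF 00:01:27;18.

00:01:27;18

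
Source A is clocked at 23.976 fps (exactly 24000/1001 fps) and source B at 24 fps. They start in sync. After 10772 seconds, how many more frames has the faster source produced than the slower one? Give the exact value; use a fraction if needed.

258528/1001 frames

A emits 24000/1001 × 10772 = 258528000/1001 frames; B emits 24 × 10772 = 258528.
Difference = 258528/1001 frames (≈ 258.2697); B is ahead of A.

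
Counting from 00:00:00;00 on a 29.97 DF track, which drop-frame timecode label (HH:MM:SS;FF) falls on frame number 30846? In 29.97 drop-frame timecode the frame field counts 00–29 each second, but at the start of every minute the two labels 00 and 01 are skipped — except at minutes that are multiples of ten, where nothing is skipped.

00:17:09;08

Ten DF minutes hold 17982 frames, so frame 30846 lies in block 1 (frames 17982–35963) with 12864 frames into that block.
The block's first minute is 1800 frames and the rest 1798 each; 12864 frames reaches minute 7, so 1 × 18 + 7 × 2 = 32 labels have been skipped so far.
Adding those back, label number 30846 + 32 = 30878 at 30 labels/s is 1029 s + 8 f = 0 h 17 min 9 s frame 8, i.e. 00:17:09;08.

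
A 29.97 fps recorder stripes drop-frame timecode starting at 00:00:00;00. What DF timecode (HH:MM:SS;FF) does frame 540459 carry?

Each 10-minute DF block holds 10 × 60 × 30 − 9 × 2 = 17982 frames. 540459 ÷ 17982 → 30 full blocks, remainder 999.
Within the partial block the first minute is 1800 frames and each further minute 1798, so 0 further minute boundaries passed. Total skipped labels = 18 × 30 + 2 × 0 = 540.
Non-drop label index = 540459 + 540 = 540999; at 30 labels/s that is 05:00:33:09, i.e. DF 05:00:33;09.

05:00:33;09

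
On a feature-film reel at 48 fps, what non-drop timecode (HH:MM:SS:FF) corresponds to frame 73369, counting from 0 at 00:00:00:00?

00:25:28:25

73369 ÷ 48 = 1528 full seconds, remainder 25 frames.
1528 s = 0 h 25 min 28 s.
Timecode: 00:25:28:25.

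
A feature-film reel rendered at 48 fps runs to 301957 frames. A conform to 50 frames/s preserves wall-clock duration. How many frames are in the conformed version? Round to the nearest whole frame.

Frames at target rate = 301957 × (50) / (48) = 7548925/24 ≈ 314538.542.
Nearest whole frame: 314539.

314539 frames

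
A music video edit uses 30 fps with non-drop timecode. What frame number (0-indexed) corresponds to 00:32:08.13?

57853

Total seconds to the label: (0 × 3600 + 32 × 60 + 8) = 1928.
Frame index = 1928 × 30 + 13 = 57853.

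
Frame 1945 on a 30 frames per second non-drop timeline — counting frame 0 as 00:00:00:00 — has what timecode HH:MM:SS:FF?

00:01:04:25

1945 ÷ 30 = 64 full seconds, remainder 25 frames.
64 s = 0 h 1 min 4 s.
Timecode: 00:01:04:25.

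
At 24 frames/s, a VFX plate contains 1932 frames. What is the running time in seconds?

80.5 seconds

Running time = 1932 / (24) = 80.5 s.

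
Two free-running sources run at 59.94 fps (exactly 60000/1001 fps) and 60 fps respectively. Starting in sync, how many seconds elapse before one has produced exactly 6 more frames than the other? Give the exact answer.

100.1 seconds

The gap grows by |60 − 60000/1001| = 60/1001 frames per second.
Time for a 6-frame gap: 6 ÷ (60/1001) = 100.1 s.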